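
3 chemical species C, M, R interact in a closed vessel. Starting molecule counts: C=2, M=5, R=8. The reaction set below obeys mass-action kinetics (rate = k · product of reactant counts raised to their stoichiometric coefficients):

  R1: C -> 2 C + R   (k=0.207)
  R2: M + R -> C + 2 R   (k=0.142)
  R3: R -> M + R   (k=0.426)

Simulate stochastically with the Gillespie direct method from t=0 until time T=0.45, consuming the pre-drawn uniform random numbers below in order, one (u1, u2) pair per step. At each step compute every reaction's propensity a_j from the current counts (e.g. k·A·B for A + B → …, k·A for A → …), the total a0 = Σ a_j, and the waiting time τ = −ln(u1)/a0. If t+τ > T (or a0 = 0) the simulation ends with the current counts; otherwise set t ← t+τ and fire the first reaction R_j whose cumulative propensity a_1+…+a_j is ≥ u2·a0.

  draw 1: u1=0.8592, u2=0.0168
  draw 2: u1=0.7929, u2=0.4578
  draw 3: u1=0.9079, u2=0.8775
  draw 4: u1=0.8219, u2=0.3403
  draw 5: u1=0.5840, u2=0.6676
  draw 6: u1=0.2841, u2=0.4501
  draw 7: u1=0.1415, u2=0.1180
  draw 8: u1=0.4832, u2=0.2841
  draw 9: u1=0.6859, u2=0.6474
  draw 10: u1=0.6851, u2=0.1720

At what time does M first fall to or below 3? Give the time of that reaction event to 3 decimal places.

Threshold first reached at t = 0.349

t=0.000: C=2 M=5 R=8
Draw 1: a1=0.414, a2=5.680, a3=3.408, a0=9.502; τ=−ln(0.8592)/9.502=0.016 → t=0.016; u2·a0=0.0168·9.502=0.160 ≤ a1=0.414 → R1 fires; C=3 M=5 R=9
Draw 2: a1=0.621, a2=6.390, a3=3.834, a0=10.845; τ=−ln(0.7929)/10.845=0.021 → t=0.037; u2·a0=0.4578·10.845=4.965; a1=0.621 < 4.965 ≤ a1+a2=7.011 → R2 fires; C=4 M=4 R=10
Draw 3: a1=0.828, a2=5.680, a3=4.260, a0=10.768; τ=−ln(0.9079)/10.768=0.009 → t=0.046; u2·a0=0.8775·10.768=9.449; a1+a2=6.508 < 9.449 ≤ a1+…+a3=10.768 → R3 fires; C=4 M=5 R=10
Draw 4: a1=0.828, a2=7.100, a3=4.260, a0=12.188; τ=−ln(0.8219)/12.188=0.016 → t=0.062; u2·a0=0.3403·12.188=4.148; a1=0.828 < 4.148 ≤ a1+a2=7.928 → R2 fires; C=5 M=4 R=11
Draw 5: a1=1.035, a2=6.248, a3=4.686, a0=11.969; τ=−ln(0.5840)/11.969=0.045 → t=0.107; u2·a0=0.6676·11.969=7.991; a1+a2=7.283 < 7.991 ≤ a1+…+a3=11.969 → R3 fires; C=5 M=5 R=11
Draw 6: a1=1.035, a2=7.810, a3=4.686, a0=13.531; τ=−ln(0.2841)/13.531=0.093 → t=0.200; u2·a0=0.4501·13.531=6.090; a1=1.035 < 6.090 ≤ a1+a2=8.845 → R2 fires; C=6 M=4 R=12
Draw 7: a1=1.242, a2=6.816, a3=5.112, a0=13.170; τ=−ln(0.1415)/13.170=0.148 → t=0.349; u2·a0=0.1180·13.170=1.554; a1=1.242 < 1.554 ≤ a1+a2=8.058 → R2 fires; C=7 M=3 R=13
Draw 8: a1=1.449, a2=5.538, a3=5.538, a0=12.525; τ=−ln(0.4832)/12.525=0.058 → t=0.407; u2·a0=0.2841·12.525=3.558; a1=1.449 < 3.558 ≤ a1+a2=6.987 → R2 fires; C=8 M=2 R=14
Draw 9: a1=1.656, a2=3.976, a3=5.964, a0=11.596; τ=−ln(0.6859)/11.596=0.033 → t=0.439; u2·a0=0.6474·11.596=7.507; a1+a2=5.632 < 7.507 ≤ a1+…+a3=11.596 → R3 fires; C=8 M=3 R=14
Draw 10: a1=1.656, a2=5.964, a3=5.964, a0=13.584; τ=−ln(0.6851)/13.584=0.028 → t=0.467 > T=0.45: stop.
M first becomes ≤ 3 when it reaches 3 at the event at t=0.349.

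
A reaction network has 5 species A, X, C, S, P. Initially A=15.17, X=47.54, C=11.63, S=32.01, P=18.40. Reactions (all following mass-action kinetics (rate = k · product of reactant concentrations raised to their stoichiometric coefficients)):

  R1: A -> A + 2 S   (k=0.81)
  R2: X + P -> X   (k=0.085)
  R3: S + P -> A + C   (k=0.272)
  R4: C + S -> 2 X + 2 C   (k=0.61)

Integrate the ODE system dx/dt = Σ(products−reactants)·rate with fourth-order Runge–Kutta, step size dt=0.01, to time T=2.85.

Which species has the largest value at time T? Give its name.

RK4 with dt=0.01: 285 steps to T=2.85. Trajectory (selected grid times):
t=0.00: A=15.17 X=47.54 C=11.63 S=32.01 P=18.40
t=0.32: A=21.12 X=118.71 C=53.16 S=1.07 P=0.72
t=0.63: A=21.14 X=140.26 C=63.96 S=0.89 P=0.02
t=0.95: A=21.14 X=162.45 C=75.05 S=0.76 P=0.00
t=1.27: A=21.14 X=184.56 C=86.11 S=0.66 P=0.00
t=1.58: A=21.14 X=205.94 C=96.80 S=0.58 P=0.00
t=1.90: A=21.14 X=227.98 C=107.82 S=0.52 P=0.00
t=2.22: A=21.14 X=249.99 C=118.83 S=0.47 P=0.00
t=2.53: A=21.14 X=271.30 C=129.48 S=0.44 P=0.00
t=2.85: A=21.14 X=293.29 C=140.47 S=0.40 P=0.00
At T=2.85: A=21.14 X=293.29 C=140.47 S=0.40 P=0.00; the largest is X.

Dominant species at T: X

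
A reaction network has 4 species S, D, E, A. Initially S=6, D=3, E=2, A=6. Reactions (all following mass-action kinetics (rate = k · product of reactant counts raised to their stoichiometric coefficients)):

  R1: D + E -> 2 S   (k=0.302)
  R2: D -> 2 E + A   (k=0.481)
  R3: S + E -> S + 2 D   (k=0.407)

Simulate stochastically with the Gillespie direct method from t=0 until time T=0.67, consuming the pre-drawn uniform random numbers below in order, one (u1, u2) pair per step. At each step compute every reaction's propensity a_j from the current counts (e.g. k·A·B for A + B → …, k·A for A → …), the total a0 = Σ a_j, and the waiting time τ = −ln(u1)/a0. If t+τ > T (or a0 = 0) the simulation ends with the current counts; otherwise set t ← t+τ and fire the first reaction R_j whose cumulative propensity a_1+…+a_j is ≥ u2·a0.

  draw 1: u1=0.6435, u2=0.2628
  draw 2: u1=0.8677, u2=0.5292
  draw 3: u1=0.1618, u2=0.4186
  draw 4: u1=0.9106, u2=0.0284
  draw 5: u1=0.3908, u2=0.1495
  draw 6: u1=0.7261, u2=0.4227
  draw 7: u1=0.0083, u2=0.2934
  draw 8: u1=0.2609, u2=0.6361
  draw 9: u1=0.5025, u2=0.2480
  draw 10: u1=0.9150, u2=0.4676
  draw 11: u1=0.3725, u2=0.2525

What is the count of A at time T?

A at T = 9

t=0.000: S=6 D=3 E=2 A=6
Draw 1: a1=1.812, a2=1.443, a3=4.884, a0=8.139; τ=−ln(0.6435)/8.139=0.054 → t=0.054; u2·a0=0.2628·8.139=2.139; a1=1.812 < 2.139 ≤ a1+a2=3.255 → R2 fires; S=6 D=2 E=4 A=7
Draw 2: a1=2.416, a2=0.962, a3=9.768, a0=13.146; τ=−ln(0.8677)/13.146=0.011 → t=0.065; u2·a0=0.5292·13.146=6.957; a1+a2=3.378 < 6.957 ≤ a1+…+a3=13.146 → R3 fires; S=6 D=4 E=3 A=7
Draw 3: a1=3.624, a2=1.924, a3=7.326, a0=12.874; τ=−ln(0.1618)/12.874=0.141 → t=0.206; u2·a0=0.4186·12.874=5.389; a1=3.624 < 5.389 ≤ a1+a2=5.548 → R2 fires; S=6 D=3 E=5 A=8
Draw 4: a1=4.530, a2=1.443, a3=12.210, a0=18.183; τ=−ln(0.9106)/18.183=0.005 → t=0.212; u2·a0=0.0284·18.183=0.516 ≤ a1=4.530 → R1 fires; S=8 D=2 E=4 A=8
Draw 5: a1=2.416, a2=0.962, a3=13.024, a0=16.402; τ=−ln(0.3908)/16.402=0.057 → t=0.269; u2·a0=0.1495·16.402=2.452; a1=2.416 < 2.452 ≤ a1+a2=3.378 → R2 fires; S=8 D=1 E=6 A=9
Draw 6: a1=1.812, a2=0.481, a3=19.536, a0=21.829; τ=−ln(0.7261)/21.829=0.015 → t=0.284; u2·a0=0.4227·21.829=9.227; a1+a2=2.293 < 9.227 ≤ a1+…+a3=21.829 → R3 fires; S=8 D=3 E=5 A=9
Draw 7: a1=4.530, a2=1.443, a3=16.280, a0=22.253; τ=−ln(0.0083)/22.253=0.215 → t=0.499; u2·a0=0.2934·22.253=6.529; a1+a2=5.973 < 6.529 ≤ a1+…+a3=22.253 → R3 fires; S=8 D=5 E=4 A=9
Draw 8: a1=6.040, a2=2.405, a3=13.024, a0=21.469; τ=−ln(0.2609)/21.469=0.063 → t=0.561; u2·a0=0.6361·21.469=13.656; a1+a2=8.445 < 13.656 ≤ a1+…+a3=21.469 → R3 fires; S=8 D=7 E=3 A=9
Draw 9: a1=6.342, a2=3.367, a3=9.768, a0=19.477; τ=−ln(0.5025)/19.477=0.035 → t=0.597; u2·a0=0.2480·19.477=4.830 ≤ a1=6.342 → R1 fires; S=10 D=6 E=2 A=9
Draw 10: a1=3.624, a2=2.886, a3=8.140, a0=14.650; τ=−ln(0.9150)/14.650=0.006 → t=0.603; u2·a0=0.4676·14.650=6.850; a1+a2=6.510 < 6.850 ≤ a1+…+a3=14.650 → R3 fires; S=10 D=8 E=1 A=9
Draw 11: a1=2.416, a2=3.848, a3=4.070, a0=10.334; τ=−ln(0.3725)/10.334=0.096 → t=0.698 > T=0.67: stop.
Read off A at T=0.67: 9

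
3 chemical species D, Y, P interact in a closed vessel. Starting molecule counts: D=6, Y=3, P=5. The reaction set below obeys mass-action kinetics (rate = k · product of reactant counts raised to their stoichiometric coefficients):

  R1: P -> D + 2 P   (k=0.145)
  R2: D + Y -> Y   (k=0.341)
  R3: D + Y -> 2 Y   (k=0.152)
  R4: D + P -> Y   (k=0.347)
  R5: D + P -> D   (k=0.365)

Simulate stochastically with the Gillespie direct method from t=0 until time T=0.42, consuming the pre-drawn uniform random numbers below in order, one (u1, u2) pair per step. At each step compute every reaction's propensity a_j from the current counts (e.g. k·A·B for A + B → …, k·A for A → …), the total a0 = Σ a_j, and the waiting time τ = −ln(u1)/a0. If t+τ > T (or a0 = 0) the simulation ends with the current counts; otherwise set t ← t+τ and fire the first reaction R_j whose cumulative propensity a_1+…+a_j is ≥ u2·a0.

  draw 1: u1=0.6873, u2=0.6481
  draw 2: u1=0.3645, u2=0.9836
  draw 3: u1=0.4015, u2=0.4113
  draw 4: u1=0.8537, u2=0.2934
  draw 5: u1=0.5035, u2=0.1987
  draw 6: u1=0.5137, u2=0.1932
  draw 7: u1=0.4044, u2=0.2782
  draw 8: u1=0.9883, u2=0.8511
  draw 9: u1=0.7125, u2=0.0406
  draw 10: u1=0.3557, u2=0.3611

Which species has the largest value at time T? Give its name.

Dominant species at T: Y

t=0.000: D=6 Y=3 P=5
Draw 1: a1=0.725, a2=6.138, a3=2.736, a4=10.410, a5=10.950, a0=30.959; τ=−ln(0.6873)/30.959=0.012 → t=0.012; u2·a0=0.6481·30.959=20.065; a1+…+a4=20.009 < 20.065 ≤ a1+…+a5=30.959 → R5 fires; D=6 Y=3 P=4
Draw 2: a1=0.580, a2=6.138, a3=2.736, a4=8.328, a5=8.760, a0=26.542; τ=−ln(0.3645)/26.542=0.038 → t=0.050; u2·a0=0.9836·26.542=26.107; a1+…+a4=17.782 < 26.107 ≤ a1+…+a5=26.542 → R5 fires; D=6 Y=3 P=3
Draw 3: a1=0.435, a2=6.138, a3=2.736, a4=6.246, a5=6.570, a0=22.125; τ=−ln(0.4015)/22.125=0.041 → t=0.091; u2·a0=0.4113·22.125=9.100; a1+a2=6.573 < 9.100 ≤ a1+…+a3=9.309 → R3 fires; D=5 Y=4 P=3
Draw 4: a1=0.435, a2=6.820, a3=3.040, a4=5.205, a5=5.475, a0=20.975; τ=−ln(0.8537)/20.975=0.008 → t=0.099; u2·a0=0.2934·20.975=6.154; a1=0.435 < 6.154 ≤ a1+a2=7.255 → R2 fires; D=4 Y=4 P=3
Draw 5: a1=0.435, a2=5.456, a3=2.432, a4=4.164, a5=4.380, a0=16.867; τ=−ln(0.5035)/16.867=0.041 → t=0.140; u2·a0=0.1987·16.867=3.351; a1=0.435 < 3.351 ≤ a1+a2=5.891 → R2 fires; D=3 Y=4 P=3
Draw 6: a1=0.435, a2=4.092, a3=1.824, a4=3.123, a5=3.285, a0=12.759; τ=−ln(0.5137)/12.759=0.052 → t=0.192; u2·a0=0.1932·12.759=2.465; a1=0.435 < 2.465 ≤ a1+a2=4.527 → R2 fires; D=2 Y=4 P=3
Draw 7: a1=0.435, a2=2.728, a3=1.216, a4=2.082, a5=2.190, a0=8.651; τ=−ln(0.4044)/8.651=0.105 → t=0.296; u2·a0=0.2782·8.651=2.407; a1=0.435 < 2.407 ≤ a1+a2=3.163 → R2 fires; D=1 Y=4 P=3
Draw 8: a1=0.435, a2=1.364, a3=0.608, a4=1.041, a5=1.095, a0=4.543; τ=−ln(0.9883)/4.543=0.003 → t=0.299; u2·a0=0.8511·4.543=3.867; a1+…+a4=3.448 < 3.867 ≤ a1+…+a5=4.543 → R5 fires; D=1 Y=4 P=2
Draw 9: a1=0.290, a2=1.364, a3=0.608, a4=0.694, a5=0.730, a0=3.686; τ=−ln(0.7125)/3.686=0.092 → t=0.391; u2·a0=0.0406·3.686=0.150 ≤ a1=0.290 → R1 fires; D=2 Y=4 P=3
Draw 10: a1=0.435, a2=2.728, a3=1.216, a4=2.082, a5=2.190, a0=8.651; τ=−ln(0.3557)/8.651=0.119 → t=0.511 > T=0.42: stop.
At T=0.42: D=2 Y=4 P=3; the largest is Y.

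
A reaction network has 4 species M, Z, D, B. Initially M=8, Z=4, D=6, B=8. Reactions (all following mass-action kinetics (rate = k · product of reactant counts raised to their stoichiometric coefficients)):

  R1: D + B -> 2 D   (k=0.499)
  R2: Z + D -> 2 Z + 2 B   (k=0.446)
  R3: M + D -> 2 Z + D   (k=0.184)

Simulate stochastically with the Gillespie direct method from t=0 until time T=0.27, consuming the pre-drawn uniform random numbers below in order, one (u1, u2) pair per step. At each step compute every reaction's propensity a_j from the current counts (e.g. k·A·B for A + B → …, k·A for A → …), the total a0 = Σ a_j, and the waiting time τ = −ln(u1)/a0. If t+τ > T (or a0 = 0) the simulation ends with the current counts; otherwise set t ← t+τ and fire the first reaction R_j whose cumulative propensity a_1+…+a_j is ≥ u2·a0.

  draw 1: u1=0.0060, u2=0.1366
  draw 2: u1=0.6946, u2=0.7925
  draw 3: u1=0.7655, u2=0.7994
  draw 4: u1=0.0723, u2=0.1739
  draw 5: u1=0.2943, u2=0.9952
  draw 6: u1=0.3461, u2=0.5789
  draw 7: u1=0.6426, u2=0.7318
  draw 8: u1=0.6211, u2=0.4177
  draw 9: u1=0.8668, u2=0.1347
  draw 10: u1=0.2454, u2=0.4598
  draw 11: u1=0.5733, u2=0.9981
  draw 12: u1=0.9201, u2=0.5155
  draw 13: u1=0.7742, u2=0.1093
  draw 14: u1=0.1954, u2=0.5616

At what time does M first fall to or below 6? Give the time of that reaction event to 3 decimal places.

Threshold first reached at t = 0.200

t=0.000: M=8 Z=4 D=6 B=8
Draw 1: a1=23.952, a2=10.704, a3=8.832, a0=43.488; τ=−ln(0.0060)/43.488=0.118 → t=0.118; u2·a0=0.1366·43.488=5.940 ≤ a1=23.952 → R1 fires; M=8 Z=4 D=7 B=7
Draw 2: a1=24.451, a2=12.488, a3=10.304, a0=47.243; τ=−ln(0.6946)/47.243=0.008 → t=0.125; u2·a0=0.7925·47.243=37.440; a1+a2=36.939 < 37.440 ≤ a1+…+a3=47.243 → R3 fires; M=7 Z=6 D=7 B=7
Draw 3: a1=24.451, a2=18.732, a3=9.016, a0=52.199; τ=−ln(0.7655)/52.199=0.005 → t=0.130; u2·a0=0.7994·52.199=41.728; a1=24.451 < 41.728 ≤ a1+a2=43.183 → R2 fires; M=7 Z=7 D=6 B=9
Draw 4: a1=26.946, a2=18.732, a3=7.728, a0=53.406; τ=−ln(0.0723)/53.406=0.049 → t=0.180; u2·a0=0.1739·53.406=9.287 ≤ a1=26.946 → R1 fires; M=7 Z=7 D=7 B=8
Draw 5: a1=27.944, a2=21.854, a3=9.016, a0=58.814; τ=−ln(0.2943)/58.814=0.021 → t=0.200; u2·a0=0.9952·58.814=58.532; a1+a2=49.798 < 58.532 ≤ a1+…+a3=58.814 → R3 fires; M=6 Z=9 D=7 B=8
Draw 6: a1=27.944, a2=28.098, a3=7.728, a0=63.770; τ=−ln(0.3461)/63.770=0.017 → t=0.217; u2·a0=0.5789·63.770=36.916; a1=27.944 < 36.916 ≤ a1+a2=56.042 → R2 fires; M=6 Z=10 D=6 B=10
Draw 7: a1=29.940, a2=26.760, a3=6.624, a0=63.324; τ=−ln(0.6426)/63.324=0.007 → t=0.224; u2·a0=0.7318·63.324=46.341; a1=29.940 < 46.341 ≤ a1+a2=56.700 → R2 fires; M=6 Z=11 D=5 B=12
Draw 8: a1=29.940, a2=24.530, a3=5.520, a0=59.990; τ=−ln(0.6211)/59.990=0.008 → t=0.232; u2·a0=0.4177·59.990=25.058 ≤ a1=29.940 → R1 fires; M=6 Z=11 D=6 B=11
Draw 9: a1=32.934, a2=29.436, a3=6.624, a0=68.994; τ=−ln(0.8668)/68.994=0.002 → t=0.234; u2·a0=0.1347·68.994=9.293 ≤ a1=32.934 → R1 fires; M=6 Z=11 D=7 B=10
Draw 10: a1=34.930, a2=34.342, a3=7.728, a0=77.000; τ=−ln(0.2454)/77.000=0.018 → t=0.252; u2·a0=0.4598·77.000=35.405; a1=34.930 < 35.405 ≤ a1+a2=69.272 → R2 fires; M=6 Z=12 D=6 B=12
Draw 11: a1=35.928, a2=32.112, a3=6.624, a0=74.664; τ=−ln(0.5733)/74.664=0.007 → t=0.260; u2·a0=0.9981·74.664=74.522; a1+a2=68.040 < 74.522 ≤ a1+…+a3=74.664 → R3 fires; M=5 Z=14 D=6 B=12
Draw 12: a1=35.928, a2=37.464, a3=5.520, a0=78.912; τ=−ln(0.9201)/78.912=0.001 → t=0.261; u2·a0=0.5155·78.912=40.679; a1=35.928 < 40.679 ≤ a1+a2=73.392 → R2 fires; M=5 Z=15 D=5 B=14
Draw 13: a1=34.930, a2=33.450, a3=4.600, a0=72.980; τ=−ln(0.7742)/72.980=0.004 → t=0.264; u2·a0=0.1093·72.980=7.977 ≤ a1=34.930 → R1 fires; M=5 Z=15 D=6 B=13
Draw 14: a1=38.922, a2=40.140, a3=5.520, a0=84.582; τ=−ln(0.1954)/84.582=0.019 → t=0.284 > T=0.27: stop.
M first becomes ≤ 6 when it reaches 6 at the event at t=0.200.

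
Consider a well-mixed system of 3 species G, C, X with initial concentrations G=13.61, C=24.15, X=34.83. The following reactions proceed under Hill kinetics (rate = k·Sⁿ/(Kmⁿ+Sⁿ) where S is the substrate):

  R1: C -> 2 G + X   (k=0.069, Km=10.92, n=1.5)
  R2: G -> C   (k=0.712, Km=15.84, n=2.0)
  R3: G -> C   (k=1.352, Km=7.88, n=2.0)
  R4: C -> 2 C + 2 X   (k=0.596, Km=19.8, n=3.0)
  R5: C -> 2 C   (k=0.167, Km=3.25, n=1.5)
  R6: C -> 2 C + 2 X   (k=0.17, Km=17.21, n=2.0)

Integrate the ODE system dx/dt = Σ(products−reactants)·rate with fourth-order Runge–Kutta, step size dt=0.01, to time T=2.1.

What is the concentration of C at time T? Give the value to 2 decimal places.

RK4 with dt=0.01: 210 steps to T=2.1. Trajectory (selected grid times):
t=0.00: G=13.61 C=24.15 X=34.83
t=0.23: G=13.33 C=24.59 X=35.07
t=0.47: G=13.05 C=25.05 X=35.33
t=0.70: G=12.78 C=25.48 X=35.58
t=0.93: G=12.52 C=25.92 X=35.84
t=1.17: G=12.25 C=26.37 X=36.11
t=1.40: G=12.00 C=26.79 X=36.37
t=1.63: G=11.75 C=27.22 X=36.63
t=1.87: G=11.49 C=27.66 X=36.91
t=2.10: G=11.25 C=28.08 X=37.18
Read off C at T=2.1: 28.08

C at T = 28.08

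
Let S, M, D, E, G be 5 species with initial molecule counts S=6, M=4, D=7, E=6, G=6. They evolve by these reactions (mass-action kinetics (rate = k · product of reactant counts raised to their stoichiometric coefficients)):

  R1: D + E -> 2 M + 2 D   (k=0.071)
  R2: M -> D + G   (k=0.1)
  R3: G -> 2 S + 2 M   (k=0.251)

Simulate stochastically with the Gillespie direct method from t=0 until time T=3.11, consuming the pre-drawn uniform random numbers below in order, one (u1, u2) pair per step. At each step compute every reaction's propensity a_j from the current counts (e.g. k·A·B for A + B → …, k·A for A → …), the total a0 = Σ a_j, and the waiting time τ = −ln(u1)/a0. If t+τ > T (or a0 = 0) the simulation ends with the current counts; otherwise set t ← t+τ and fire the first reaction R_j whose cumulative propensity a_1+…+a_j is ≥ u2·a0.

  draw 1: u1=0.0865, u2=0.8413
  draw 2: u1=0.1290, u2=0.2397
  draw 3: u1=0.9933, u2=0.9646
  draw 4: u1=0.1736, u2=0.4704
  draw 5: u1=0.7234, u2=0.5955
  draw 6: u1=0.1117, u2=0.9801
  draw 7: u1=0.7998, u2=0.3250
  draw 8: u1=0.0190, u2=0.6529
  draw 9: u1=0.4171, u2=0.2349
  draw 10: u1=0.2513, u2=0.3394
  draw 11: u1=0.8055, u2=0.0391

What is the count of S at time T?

t=0.000: S=6 M=4 D=7 E=6 G=6
Draw 1: a1=2.982, a2=0.400, a3=1.506, a0=4.888; τ=−ln(0.0865)/4.888=0.501 → t=0.501; u2·a0=0.8413·4.888=4.112; a1+a2=3.382 < 4.112 ≤ a1+…+a3=4.888 → R3 fires; S=8 M=6 D=7 E=6 G=5
Draw 2: a1=2.982, a2=0.600, a3=1.255, a0=4.837; τ=−ln(0.1290)/4.837=0.423 → t=0.924; u2·a0=0.2397·4.837=1.159 ≤ a1=2.982 → R1 fires; S=8 M=8 D=8 E=5 G=5
Draw 3: a1=2.840, a2=0.800, a3=1.255, a0=4.895; τ=−ln(0.9933)/4.895=0.001 → t=0.926; u2·a0=0.9646·4.895=4.722; a1+a2=3.640 < 4.722 ≤ a1+…+a3=4.895 → R3 fires; S=10 M=10 D=8 E=5 G=4
Draw 4: a1=2.840, a2=1.000, a3=1.004, a0=4.844; τ=−ln(0.1736)/4.844=0.361 → t=1.287; u2·a0=0.4704·4.844=2.279 ≤ a1=2.840 → R1 fires; S=10 M=12 D=9 E=4 G=4
Draw 5: a1=2.556, a2=1.200, a3=1.004, a0=4.760; τ=−ln(0.7234)/4.760=0.068 → t=1.355; u2·a0=0.5955·4.760=2.835; a1=2.556 < 2.835 ≤ a1+a2=3.756 → R2 fires; S=10 M=11 D=10 E=4 G=5
Draw 6: a1=2.840, a2=1.100, a3=1.255, a0=5.195; τ=−ln(0.1117)/5.195=0.422 → t=1.777; u2·a0=0.9801·5.195=5.092; a1+a2=3.940 < 5.092 ≤ a1+…+a3=5.195 → R3 fires; S=12 M=13 D=10 E=4 G=4
Draw 7: a1=2.840, a2=1.300, a3=1.004, a0=5.144; τ=−ln(0.7998)/5.144=0.043 → t=1.820; u2·a0=0.3250·5.144=1.672 ≤ a1=2.840 → R1 fires; S=12 M=15 D=11 E=3 G=4
Draw 8: a1=2.343, a2=1.500, a3=1.004, a0=4.847; τ=−ln(0.0190)/4.847=0.818 → t=2.638; u2·a0=0.6529·4.847=3.165; a1=2.343 < 3.165 ≤ a1+a2=3.843 → R2 fires; S=12 M=14 D=12 E=3 G=5
Draw 9: a1=2.556, a2=1.400, a3=1.255, a0=5.211; τ=−ln(0.4171)/5.211=0.168 → t=2.806; u2·a0=0.2349·5.211=1.224 ≤ a1=2.556 → R1 fires; S=12 M=16 D=13 E=2 G=5
Draw 10: a1=1.846, a2=1.600, a3=1.255, a0=4.701; τ=−ln(0.2513)/4.701=0.294 → t=3.100; u2·a0=0.3394·4.701=1.596 ≤ a1=1.846 → R1 fires; S=12 M=18 D=14 E=1 G=5
Draw 11: a1=0.994, a2=1.800, a3=1.255, a0=4.049; τ=−ln(0.8055)/4.049=0.053 → t=3.153 > T=3.11: stop.
Read off S at T=3.11: 12

S at T = 12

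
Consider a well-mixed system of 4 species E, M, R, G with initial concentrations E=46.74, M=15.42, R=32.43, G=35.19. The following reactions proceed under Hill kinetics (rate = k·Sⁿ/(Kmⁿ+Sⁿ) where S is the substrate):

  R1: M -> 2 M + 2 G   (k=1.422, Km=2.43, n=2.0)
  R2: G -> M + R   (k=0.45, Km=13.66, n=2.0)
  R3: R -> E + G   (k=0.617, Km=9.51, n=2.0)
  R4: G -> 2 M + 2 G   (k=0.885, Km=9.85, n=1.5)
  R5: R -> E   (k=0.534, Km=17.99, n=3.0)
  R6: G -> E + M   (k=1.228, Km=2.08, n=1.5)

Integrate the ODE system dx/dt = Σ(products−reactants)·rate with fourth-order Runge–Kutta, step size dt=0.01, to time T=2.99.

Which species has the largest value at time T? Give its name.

Dominant species at T: E

RK4 with dt=0.01: 299 steps to T=2.99. Trajectory (selected grid times):
t=0.00: E=46.74 M=15.42 R=32.43 G=35.19
t=0.33: E=47.48 M=16.92 R=32.22 G=36.02
t=0.66: E=48.21 M=18.42 R=32.01 G=36.86
t=1.00: E=48.97 M=19.97 R=31.80 G=37.72
t=1.33: E=49.71 M=21.48 R=31.60 G=38.56
t=1.66: E=50.44 M=23.00 R=31.40 G=39.40
t=1.99: E=51.18 M=24.52 R=31.19 G=40.24
t=2.33: E=51.94 M=26.08 R=30.99 G=41.11
t=2.66: E=52.67 M=27.61 R=30.79 G=41.95
t=2.99: E=53.40 M=29.13 R=30.59 G=42.80
At T=2.99: E=53.40 M=29.13 R=30.59 G=42.80; the largest is E.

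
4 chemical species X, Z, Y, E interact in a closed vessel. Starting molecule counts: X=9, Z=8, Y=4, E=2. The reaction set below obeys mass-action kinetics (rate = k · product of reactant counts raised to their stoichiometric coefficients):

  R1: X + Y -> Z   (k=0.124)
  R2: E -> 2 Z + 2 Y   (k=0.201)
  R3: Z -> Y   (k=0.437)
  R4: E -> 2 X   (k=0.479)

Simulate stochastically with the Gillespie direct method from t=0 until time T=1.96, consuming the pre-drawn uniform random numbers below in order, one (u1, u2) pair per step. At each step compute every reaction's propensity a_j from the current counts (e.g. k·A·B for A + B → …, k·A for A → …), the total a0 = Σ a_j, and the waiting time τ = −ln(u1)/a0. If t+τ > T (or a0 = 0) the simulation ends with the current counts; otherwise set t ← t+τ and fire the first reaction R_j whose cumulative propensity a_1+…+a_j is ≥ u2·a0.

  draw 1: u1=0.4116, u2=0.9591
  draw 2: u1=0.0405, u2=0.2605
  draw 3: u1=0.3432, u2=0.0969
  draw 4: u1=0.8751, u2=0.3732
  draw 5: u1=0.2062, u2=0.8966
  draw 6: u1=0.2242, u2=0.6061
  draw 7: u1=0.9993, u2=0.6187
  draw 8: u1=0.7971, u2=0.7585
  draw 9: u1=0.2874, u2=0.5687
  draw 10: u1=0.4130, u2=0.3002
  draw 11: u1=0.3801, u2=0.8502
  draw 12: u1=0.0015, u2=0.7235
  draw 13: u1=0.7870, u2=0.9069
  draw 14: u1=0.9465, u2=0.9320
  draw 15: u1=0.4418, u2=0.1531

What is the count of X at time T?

X at T = 7

t=0.000: X=9 Z=8 Y=4 E=2
Draw 1: a1=4.464, a2=0.402, a3=3.496, a4=0.958, a0=9.320; τ=−ln(0.4116)/9.320=0.095 → t=0.095; u2·a0=0.9591·9.320=8.939; a1+…+a3=8.362 < 8.939 ≤ a1+…+a4=9.320 → R4 fires; X=11 Z=8 Y=4 E=1
Draw 2: a1=5.456, a2=0.201, a3=3.496, a4=0.479, a0=9.632; τ=−ln(0.0405)/9.632=0.333 → t=0.428; u2·a0=0.2605·9.632=2.509 ≤ a1=5.456 → R1 fires; X=10 Z=9 Y=3 E=1
Draw 3: a1=3.720, a2=0.201, a3=3.933, a4=0.479, a0=8.333; τ=−ln(0.3432)/8.333=0.128 → t=0.556; u2·a0=0.0969·8.333=0.807 ≤ a1=3.720 → R1 fires; X=9 Z=10 Y=2 E=1
Draw 4: a1=2.232, a2=0.201, a3=4.370, a4=0.479, a0=7.282; τ=−ln(0.8751)/7.282=0.018 → t=0.575; u2·a0=0.3732·7.282=2.718; a1+a2=2.433 < 2.718 ≤ a1+…+a3=6.803 → R3 fires; X=9 Z=9 Y=3 E=1
Draw 5: a1=3.348, a2=0.201, a3=3.933, a4=0.479, a0=7.961; τ=−ln(0.2062)/7.961=0.198 → t=0.773; u2·a0=0.8966·7.961=7.138; a1+a2=3.549 < 7.138 ≤ a1+…+a3=7.482 → R3 fires; X=9 Z=8 Y=4 E=1
Draw 6: a1=4.464, a2=0.201, a3=3.496, a4=0.479, a0=8.640; τ=−ln(0.2242)/8.640=0.173 → t=0.946; u2·a0=0.6061·8.640=5.237; a1+a2=4.665 < 5.237 ≤ a1+…+a3=8.161 → R3 fires; X=9 Z=7 Y=5 E=1
Draw 7: a1=5.580, a2=0.201, a3=3.059, a4=0.479, a0=9.319; τ=−ln(0.9993)/9.319=0.000 → t=0.946; u2·a0=0.6187·9.319=5.766; a1=5.580 < 5.766 ≤ a1+a2=5.781 → R2 fires; X=9 Z=9 Y=7 E=0
Draw 8: a1=7.812, a2=0.000, a3=3.933, a4=0.000, a0=11.745; τ=−ln(0.7971)/11.745=0.019 → t=0.966; u2·a0=0.7585·11.745=8.909; a1+a2=7.812 < 8.909 ≤ a1+…+a3=11.745 → R3 fires; X=9 Z=8 Y=8 E=0
Draw 9: a1=8.928, a2=0.000, a3=3.496, a4=0.000, a0=12.424; τ=−ln(0.2874)/12.424=0.100 → t=1.066; u2·a0=0.5687·12.424=7.066 ≤ a1=8.928 → R1 fires; X=8 Z=9 Y=7 E=0
Draw 10: a1=6.944, a2=0.000, a3=3.933, a4=0.000, a0=10.877; τ=−ln(0.4130)/10.877=0.081 → t=1.147; u2·a0=0.3002·10.877=3.265 ≤ a1=6.944 → R1 fires; X=7 Z=10 Y=6 E=0
Draw 11: a1=5.208, a2=0.000, a3=4.370, a4=0.000, a0=9.578; τ=−ln(0.3801)/9.578=0.101 → t=1.248; u2·a0=0.8502·9.578=8.143; a1+a2=5.208 < 8.143 ≤ a1+…+a3=9.578 → R3 fires; X=7 Z=9 Y=7 E=0
Draw 12: a1=6.076, a2=0.000, a3=3.933, a4=0.000, a0=10.009; τ=−ln(0.0015)/10.009=0.650 → t=1.898; u2·a0=0.7235·10.009=7.242; a1+a2=6.076 < 7.242 ≤ a1+…+a3=10.009 → R3 fires; X=7 Z=8 Y=8 E=0
Draw 13: a1=6.944, a2=0.000, a3=3.496, a4=0.000, a0=10.440; τ=−ln(0.7870)/10.440=0.023 → t=1.921; u2·a0=0.9069·10.440=9.468; a1+a2=6.944 < 9.468 ≤ a1+…+a3=10.440 → R3 fires; X=7 Z=7 Y=9 E=0
Draw 14: a1=7.812, a2=0.000, a3=3.059, a4=0.000, a0=10.871; τ=−ln(0.9465)/10.871=0.005 → t=1.926; u2·a0=0.9320·10.871=10.132; a1+a2=7.812 < 10.132 ≤ a1+…+a3=10.871 → R3 fires; X=7 Z=6 Y=10 E=0
Draw 15: a1=8.680, a2=0.000, a3=2.622, a4=0.000, a0=11.302; τ=−ln(0.4418)/11.302=0.072 → t=1.998 > T=1.96: stop.
Read off X at T=1.96: 7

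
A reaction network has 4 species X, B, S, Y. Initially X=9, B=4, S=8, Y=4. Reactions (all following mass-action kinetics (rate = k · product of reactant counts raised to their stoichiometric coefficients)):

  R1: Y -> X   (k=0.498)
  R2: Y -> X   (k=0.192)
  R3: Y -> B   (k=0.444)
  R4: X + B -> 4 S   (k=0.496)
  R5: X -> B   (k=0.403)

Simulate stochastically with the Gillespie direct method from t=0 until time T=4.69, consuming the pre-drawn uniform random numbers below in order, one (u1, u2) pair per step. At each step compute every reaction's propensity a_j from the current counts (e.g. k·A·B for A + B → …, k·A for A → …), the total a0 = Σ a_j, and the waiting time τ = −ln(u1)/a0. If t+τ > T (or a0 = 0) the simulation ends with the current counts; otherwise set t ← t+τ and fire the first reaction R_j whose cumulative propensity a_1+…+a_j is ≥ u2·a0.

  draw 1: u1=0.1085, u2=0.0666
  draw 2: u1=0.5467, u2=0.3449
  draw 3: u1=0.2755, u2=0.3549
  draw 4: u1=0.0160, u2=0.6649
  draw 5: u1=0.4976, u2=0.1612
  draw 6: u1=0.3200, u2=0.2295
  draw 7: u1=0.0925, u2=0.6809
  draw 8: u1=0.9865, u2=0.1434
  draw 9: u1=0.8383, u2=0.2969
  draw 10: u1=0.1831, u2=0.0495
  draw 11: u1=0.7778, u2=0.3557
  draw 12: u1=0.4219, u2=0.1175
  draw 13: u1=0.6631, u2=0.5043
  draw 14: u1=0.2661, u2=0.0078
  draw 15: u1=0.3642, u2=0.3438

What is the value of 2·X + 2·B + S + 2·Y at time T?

Check how each reaction changes W = 2·X + 2·B + S + 2·Y (weight of products minus weight of reactants):
R1: Y -> X: (2·1) − (2·1) = 2 − 2 = 0
R2: Y -> X: (2·1) − (2·1) = 2 − 2 = 0
R3: Y -> B: (2·1) − (2·1) = 2 − 2 = 0
R4: X + B -> 4 S: (1·4) − (2·1 + 2·1) = 4 − 4 = 0
R5: X -> B: (2·1) − (2·1) = 2 − 2 = 0
Every reaction leaves W unchanged, so W is conserved and no simulation is needed: W(T) = W(0) = 2·9 + 2·4 + 8 + 2·4 = 42

Value at T = 42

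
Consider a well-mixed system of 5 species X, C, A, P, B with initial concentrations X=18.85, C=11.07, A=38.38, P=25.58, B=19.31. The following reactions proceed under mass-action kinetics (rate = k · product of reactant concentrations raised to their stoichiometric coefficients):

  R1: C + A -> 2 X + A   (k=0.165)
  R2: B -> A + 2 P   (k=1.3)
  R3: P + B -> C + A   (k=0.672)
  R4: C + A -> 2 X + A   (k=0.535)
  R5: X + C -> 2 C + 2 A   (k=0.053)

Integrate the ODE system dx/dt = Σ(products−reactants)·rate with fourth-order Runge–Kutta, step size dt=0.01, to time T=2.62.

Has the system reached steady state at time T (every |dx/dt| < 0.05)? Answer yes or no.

RK4 with dt=0.01: 262 steps to T=2.62. Trajectory (selected grid times):
t=0.00: X=18.85 C=11.07 A=38.38 P=25.58 B=19.31
t=0.29: X=76.25 C=0.21 A=61.14 P=12.40 B=0.70
t=0.58: X=77.86 C=0.01 A=61.96 P=12.01 B=0.05
t=0.87: X=77.96 C=0.00 A=62.01 P=11.98 B=0.00
t=1.16: X=77.96 C=0.00 A=62.01 P=11.98 B=0.00
t=1.46: X=77.96 C=0.00 A=62.01 P=11.98 B=0.00
t=1.75: X=77.96 C=0.00 A=62.01 P=11.98 B=0.00
t=2.04: X=77.96 C=0.00 A=62.01 P=11.98 B=0.00
t=2.33: X=77.96 C=0.00 A=62.01 P=11.98 B=0.00
t=2.62: X=77.96 C=0.00 A=62.01 P=11.98 B=0.00
Rates at T: R1=0.0000, R2=0.0000, R3=0.0000, R4=0.0000, R5=0.0000
dx/dt at T (Σ net stoichiometry × rate): X=+0.0000, C=-0.0000, A=+0.0000, P=-0.0000, B=-0.0000
Largest |dx/dt| is |+0.0000| (X) < 0.05 → steady.

Steady state at T: yes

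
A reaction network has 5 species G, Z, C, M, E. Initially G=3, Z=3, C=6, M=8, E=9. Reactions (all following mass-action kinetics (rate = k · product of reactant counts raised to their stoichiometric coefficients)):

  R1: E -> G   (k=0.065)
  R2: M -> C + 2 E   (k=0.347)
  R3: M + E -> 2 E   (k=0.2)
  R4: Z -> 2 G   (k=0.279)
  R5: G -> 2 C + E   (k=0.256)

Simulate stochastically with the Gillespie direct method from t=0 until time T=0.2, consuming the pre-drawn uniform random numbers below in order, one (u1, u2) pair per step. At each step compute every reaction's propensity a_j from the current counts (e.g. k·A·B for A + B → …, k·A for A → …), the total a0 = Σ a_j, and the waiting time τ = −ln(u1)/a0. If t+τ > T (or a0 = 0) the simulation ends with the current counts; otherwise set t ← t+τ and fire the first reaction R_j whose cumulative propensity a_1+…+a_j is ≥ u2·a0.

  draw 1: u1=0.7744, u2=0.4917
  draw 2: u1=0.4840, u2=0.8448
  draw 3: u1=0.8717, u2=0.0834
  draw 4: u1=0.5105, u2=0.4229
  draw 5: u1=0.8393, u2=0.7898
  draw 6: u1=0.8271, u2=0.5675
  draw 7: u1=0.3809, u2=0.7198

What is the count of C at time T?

C at T = 7

t=0.000: G=3 Z=3 C=6 M=8 E=9
Draw 1: a1=0.585, a2=2.776, a3=14.400, a4=0.837, a5=0.768, a0=19.366; τ=−ln(0.7744)/19.366=0.013 → t=0.013; u2·a0=0.4917·19.366=9.522; a1+a2=3.361 < 9.522 ≤ a1+…+a3=17.761 → R3 fires; G=3 Z=3 C=6 M=7 E=10
Draw 2: a1=0.650, a2=2.429, a3=14.000, a4=0.837, a5=0.768, a0=18.684; τ=−ln(0.4840)/18.684=0.039 → t=0.052; u2·a0=0.8448·18.684=15.784; a1+a2=3.079 < 15.784 ≤ a1+…+a3=17.079 → R3 fires; G=3 Z=3 C=6 M=6 E=11
Draw 3: a1=0.715, a2=2.082, a3=13.200, a4=0.837, a5=0.768, a0=17.602; τ=−ln(0.8717)/17.602=0.008 → t=0.060; u2·a0=0.0834·17.602=1.468; a1=0.715 < 1.468 ≤ a1+a2=2.797 → R2 fires; G=3 Z=3 C=7 M=5 E=13
Draw 4: a1=0.845, a2=1.735, a3=13.000, a4=0.837, a5=0.768, a0=17.185; τ=−ln(0.5105)/17.185=0.039 → t=0.099; u2·a0=0.4229·17.185=7.268; a1+a2=2.580 < 7.268 ≤ a1+…+a3=15.580 → R3 fires; G=3 Z=3 C=7 M=4 E=14
Draw 5: a1=0.910, a2=1.388, a3=11.200, a4=0.837, a5=0.768, a0=15.103; τ=−ln(0.8393)/15.103=0.012 → t=0.111; u2·a0=0.7898·15.103=11.928; a1+a2=2.298 < 11.928 ≤ a1+…+a3=13.498 → R3 fires; G=3 Z=3 C=7 M=3 E=15
Draw 6: a1=0.975, a2=1.041, a3=9.000, a4=0.837, a5=0.768, a0=12.621; τ=−ln(0.8271)/12.621=0.015 → t=0.126; u2·a0=0.5675·12.621=7.162; a1+a2=2.016 < 7.162 ≤ a1+…+a3=11.016 → R3 fires; G=3 Z=3 C=7 M=2 E=16
Draw 7: a1=1.040, a2=0.694, a3=6.400, a4=0.837, a5=0.768, a0=9.739; τ=−ln(0.3809)/9.739=0.099 → t=0.225 > T=0.2: stop.
Read off C at T=0.2: 7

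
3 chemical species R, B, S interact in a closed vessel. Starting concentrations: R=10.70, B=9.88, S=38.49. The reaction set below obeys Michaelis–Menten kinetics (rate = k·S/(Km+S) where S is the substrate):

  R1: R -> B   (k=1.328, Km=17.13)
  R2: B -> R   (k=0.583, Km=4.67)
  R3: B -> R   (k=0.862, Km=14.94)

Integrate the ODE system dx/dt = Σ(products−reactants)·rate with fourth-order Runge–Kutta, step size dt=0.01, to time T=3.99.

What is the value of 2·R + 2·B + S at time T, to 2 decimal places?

Check how each reaction changes W = 2·R + 2·B + S (weight of products minus weight of reactants):
R1: R -> B: (2·1) − (2·1) = 2 − 2 = 0
R2: B -> R: (2·1) − (2·1) = 2 − 2 = 0
R3: B -> R: (2·1) − (2·1) = 2 − 2 = 0
Every reaction leaves W unchanged, so W is conserved and no simulation is needed: W(T) = W(0) = 2·10.70 + 2·9.88 + 38.49 = 79.65

Value at T = 79.65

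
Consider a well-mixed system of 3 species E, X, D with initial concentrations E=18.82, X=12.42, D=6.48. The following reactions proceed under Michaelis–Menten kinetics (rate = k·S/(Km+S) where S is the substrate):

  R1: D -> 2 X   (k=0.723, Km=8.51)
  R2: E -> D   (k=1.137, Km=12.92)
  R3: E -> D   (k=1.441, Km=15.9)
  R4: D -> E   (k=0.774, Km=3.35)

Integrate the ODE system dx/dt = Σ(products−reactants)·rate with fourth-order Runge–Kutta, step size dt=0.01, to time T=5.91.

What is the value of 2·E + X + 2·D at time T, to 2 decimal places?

Value at T = 63.02

Check how each reaction changes W = 2·E + X + 2·D (weight of products minus weight of reactants):
R1: D -> 2 X: (1·2) − (2·1) = 2 − 2 = 0
R2: E -> D: (2·1) − (2·1) = 2 − 2 = 0
R3: E -> D: (2·1) − (2·1) = 2 − 2 = 0
R4: D -> E: (2·1) − (2·1) = 2 − 2 = 0
Every reaction leaves W unchanged, so W is conserved and no simulation is needed: W(T) = W(0) = 2·18.82 + 12.42 + 2·6.48 = 63.02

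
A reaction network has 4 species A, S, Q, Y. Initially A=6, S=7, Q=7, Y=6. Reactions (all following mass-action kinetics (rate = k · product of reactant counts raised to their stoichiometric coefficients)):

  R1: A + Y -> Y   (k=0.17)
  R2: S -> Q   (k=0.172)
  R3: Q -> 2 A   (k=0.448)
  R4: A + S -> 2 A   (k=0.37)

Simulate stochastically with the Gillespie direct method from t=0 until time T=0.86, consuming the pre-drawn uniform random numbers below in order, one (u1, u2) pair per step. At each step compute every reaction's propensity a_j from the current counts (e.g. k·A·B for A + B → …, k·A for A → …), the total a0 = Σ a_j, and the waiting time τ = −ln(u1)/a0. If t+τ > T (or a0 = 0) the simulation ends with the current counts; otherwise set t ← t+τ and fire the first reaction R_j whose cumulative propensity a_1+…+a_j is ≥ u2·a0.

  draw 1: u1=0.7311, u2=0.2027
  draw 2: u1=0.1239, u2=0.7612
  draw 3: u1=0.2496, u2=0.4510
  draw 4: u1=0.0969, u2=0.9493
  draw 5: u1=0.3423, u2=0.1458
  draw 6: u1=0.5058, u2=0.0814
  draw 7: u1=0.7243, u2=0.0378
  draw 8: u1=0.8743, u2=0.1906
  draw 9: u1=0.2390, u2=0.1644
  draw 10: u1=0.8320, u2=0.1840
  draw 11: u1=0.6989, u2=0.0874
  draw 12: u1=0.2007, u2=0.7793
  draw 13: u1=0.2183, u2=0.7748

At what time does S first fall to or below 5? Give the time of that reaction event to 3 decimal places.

t=0.000: A=6 S=7 Q=7 Y=6
Draw 1: a1=6.120, a2=1.204, a3=3.136, a4=15.540, a0=26.000; τ=−ln(0.7311)/26.000=0.012 → t=0.012; u2·a0=0.2027·26.000=5.270 ≤ a1=6.120 → R1 fires; A=5 S=7 Q=7 Y=6
Draw 2: a1=5.100, a2=1.204, a3=3.136, a4=12.950, a0=22.390; τ=−ln(0.1239)/22.390=0.093 → t=0.105; u2·a0=0.7612·22.390=17.043; a1+…+a3=9.440 < 17.043 ≤ a1+…+a4=22.390 → R4 fires; A=6 S=6 Q=7 Y=6
Draw 3: a1=6.120, a2=1.032, a3=3.136, a4=13.320, a0=23.608; τ=−ln(0.2496)/23.608=0.059 → t=0.164; u2·a0=0.4510·23.608=10.647; a1+…+a3=10.288 < 10.647 ≤ a1+…+a4=23.608 → R4 fires; A=7 S=5 Q=7 Y=6
Draw 4: a1=7.140, a2=0.860, a3=3.136, a4=12.950, a0=24.086; τ=−ln(0.0969)/24.086=0.097 → t=0.261; u2·a0=0.9493·24.086=22.865; a1+…+a3=11.136 < 22.865 ≤ a1+…+a4=24.086 → R4 fires; A=8 S=4 Q=7 Y=6
Draw 5: a1=8.160, a2=0.688, a3=3.136, a4=11.840, a0=23.824; τ=−ln(0.3423)/23.824=0.045 → t=0.306; u2·a0=0.1458·23.824=3.474 ≤ a1=8.160 → R1 fires; A=7 S=4 Q=7 Y=6
Draw 6: a1=7.140, a2=0.688, a3=3.136, a4=10.360, a0=21.324; τ=−ln(0.5058)/21.324=0.032 → t=0.338; u2·a0=0.0814·21.324=1.736 ≤ a1=7.140 → R1 fires; A=6 S=4 Q=7 Y=6
Draw 7: a1=6.120, a2=0.688, a3=3.136, a4=8.880, a0=18.824; τ=−ln(0.7243)/18.824=0.017 → t=0.355; u2·a0=0.0378·18.824=0.712 ≤ a1=6.120 → R1 fires; A=5 S=4 Q=7 Y=6
Draw 8: a1=5.100, a2=0.688, a3=3.136, a4=7.400, a0=16.324; τ=−ln(0.8743)/16.324=0.008 → t=0.363; u2·a0=0.1906·16.324=3.111 ≤ a1=5.100 → R1 fires; A=4 S=4 Q=7 Y=6
Draw 9: a1=4.080, a2=0.688, a3=3.136, a4=5.920, a0=13.824; τ=−ln(0.2390)/13.824=0.104 → t=0.467; u2·a0=0.1644·13.824=2.273 ≤ a1=4.080 → R1 fires; A=3 S=4 Q=7 Y=6
Draw 10: a1=3.060, a2=0.688, a3=3.136, a4=4.440, a0=11.324; τ=−ln(0.8320)/11.324=0.016 → t=0.483; u2·a0=0.1840·11.324=2.084 ≤ a1=3.060 → R1 fires; A=2 S=4 Q=7 Y=6
Draw 11: a1=2.040, a2=0.688, a3=3.136, a4=2.960, a0=8.824; τ=−ln(0.6989)/8.824=0.041 → t=0.524; u2·a0=0.0874·8.824=0.771 ≤ a1=2.040 → R1 fires; A=1 S=4 Q=7 Y=6
Draw 12: a1=1.020, a2=0.688, a3=3.136, a4=1.480, a0=6.324; τ=−ln(0.2007)/6.324=0.254 → t=0.778; u2·a0=0.7793·6.324=4.928; a1+…+a3=4.844 < 4.928 ≤ a1+…+a4=6.324 → R4 fires; A=2 S=3 Q=7 Y=6
Draw 13: a1=2.040, a2=0.516, a3=3.136, a4=2.220, a0=7.912; τ=−ln(0.2183)/7.912=0.192 → t=0.970 > T=0.86: stop.
S first becomes ≤ 5 when it reaches 5 at the event at t=0.164.

Threshold first reached at t = 0.164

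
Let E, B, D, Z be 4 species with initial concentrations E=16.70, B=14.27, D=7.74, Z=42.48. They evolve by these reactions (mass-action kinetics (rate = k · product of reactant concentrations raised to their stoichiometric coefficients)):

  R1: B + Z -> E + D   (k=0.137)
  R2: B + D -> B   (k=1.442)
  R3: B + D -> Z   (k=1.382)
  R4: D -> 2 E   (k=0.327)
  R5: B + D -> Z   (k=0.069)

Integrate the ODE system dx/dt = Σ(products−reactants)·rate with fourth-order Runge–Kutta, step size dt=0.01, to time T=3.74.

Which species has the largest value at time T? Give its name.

RK4 with dt=0.01: 374 steps to T=3.74. Trajectory (selected grid times):
t=0.00: E=16.70 B=14.27 D=7.74 Z=42.48
t=0.42: E=24.91 B=0.27 D=1.97 Z=41.46
t=0.83: E=25.58 B=0.01 D=1.73 Z=41.37
t=1.25: E=26.03 B=0.00 D=1.51 Z=41.36
t=1.66: E=26.41 B=0.00 D=1.32 Z=41.36
t=2.08: E=26.74 B=0.00 D=1.15 Z=41.36
t=2.49: E=27.03 B=0.00 D=1.00 Z=41.36
t=2.91: E=27.29 B=0.00 D=0.88 Z=41.36
t=3.32: E=27.51 B=0.00 D=0.77 Z=41.36
t=3.74: E=27.70 B=0.00 D=0.67 Z=41.36
At T=3.74: E=27.70 B=0.00 D=0.67 Z=41.36; the largest is Z.

Dominant species at T: Z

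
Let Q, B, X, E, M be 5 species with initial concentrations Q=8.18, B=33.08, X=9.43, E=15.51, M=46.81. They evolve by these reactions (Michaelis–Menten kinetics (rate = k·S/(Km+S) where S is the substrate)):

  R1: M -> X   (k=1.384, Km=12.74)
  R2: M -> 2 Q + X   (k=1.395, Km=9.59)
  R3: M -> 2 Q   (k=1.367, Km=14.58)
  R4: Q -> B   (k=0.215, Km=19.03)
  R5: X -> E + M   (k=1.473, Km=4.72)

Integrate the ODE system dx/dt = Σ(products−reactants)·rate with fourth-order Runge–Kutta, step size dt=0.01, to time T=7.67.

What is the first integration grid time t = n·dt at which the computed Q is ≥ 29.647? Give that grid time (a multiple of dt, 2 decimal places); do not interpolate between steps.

RK4 with dt=0.01: 767 steps to T=7.67. Trajectory (selected grid times):
t=0.00: Q=8.18 B=33.08 X=9.43 E=15.51 M=46.81
t=0.85: Q=11.84 B=33.14 X=10.48 E=16.36 M=44.88
t=1.70: Q=15.46 B=33.22 X=11.49 E=17.24 M=42.99
t=2.56: Q=19.07 B=33.31 X=12.47 E=18.14 M=41.14
t=3.41: Q=22.59 B=33.40 X=13.41 E=19.06 M=39.35
t=4.26: Q=26.07 B=33.50 X=14.31 E=20.00 M=37.61
t=5.11: Q=29.51 B=33.61 X=15.17 E=20.94 M=35.91
t=5.14: Q=29.63 B=33.62 X=15.20 E=20.98 M=35.86
t=5.15: Q=29.67 B=33.62 X=15.21 E=20.99 M=35.84
t=5.97: Q=32.94 B=33.73 X=16.01 E=21.92 M=34.24
t=6.82: Q=36.28 B=33.85 X=16.81 E=22.89 M=32.63
t=7.67: Q=39.58 B=33.97 X=17.58 E=23.87 M=31.07
Q(5.14)=29.632 < 29.647 but Q(5.15)=29.672 ≥ 29.647, so the first grid time is t=5.15.

Threshold first reached at t = 5.15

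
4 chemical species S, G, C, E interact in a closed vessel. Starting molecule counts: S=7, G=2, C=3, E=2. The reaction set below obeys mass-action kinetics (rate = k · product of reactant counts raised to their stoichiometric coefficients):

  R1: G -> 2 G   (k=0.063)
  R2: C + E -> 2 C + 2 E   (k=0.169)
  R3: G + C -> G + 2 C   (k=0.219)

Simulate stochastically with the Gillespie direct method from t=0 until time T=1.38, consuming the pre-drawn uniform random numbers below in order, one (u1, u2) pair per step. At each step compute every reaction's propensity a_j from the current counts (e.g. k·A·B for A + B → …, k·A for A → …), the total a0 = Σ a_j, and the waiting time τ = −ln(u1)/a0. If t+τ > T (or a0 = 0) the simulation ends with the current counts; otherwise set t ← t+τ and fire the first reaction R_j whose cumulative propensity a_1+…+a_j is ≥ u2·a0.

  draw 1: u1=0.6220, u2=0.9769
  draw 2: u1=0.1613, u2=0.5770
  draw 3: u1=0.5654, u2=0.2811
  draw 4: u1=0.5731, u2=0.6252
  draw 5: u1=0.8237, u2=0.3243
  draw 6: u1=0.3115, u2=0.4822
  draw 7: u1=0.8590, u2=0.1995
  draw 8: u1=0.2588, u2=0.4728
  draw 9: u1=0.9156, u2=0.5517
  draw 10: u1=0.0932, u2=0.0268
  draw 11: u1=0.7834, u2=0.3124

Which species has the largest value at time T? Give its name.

Dominant species at T: C

t=0.000: S=7 G=2 C=3 E=2
Draw 1: a1=0.126, a2=1.014, a3=1.314, a0=2.454; τ=−ln(0.6220)/2.454=0.193 → t=0.193; u2·a0=0.9769·2.454=2.397; a1+a2=1.140 < 2.397 ≤ a1+…+a3=2.454 → R3 fires; S=7 G=2 C=4 E=2
Draw 2: a1=0.126, a2=1.352, a3=1.752, a0=3.230; τ=−ln(0.1613)/3.230=0.565 → t=0.758; u2·a0=0.5770·3.230=1.864; a1+a2=1.478 < 1.864 ≤ a1+…+a3=3.230 → R3 fires; S=7 G=2 C=5 E=2
Draw 3: a1=0.126, a2=1.690, a3=2.190, a0=4.006; τ=−ln(0.5654)/4.006=0.142 → t=0.901; u2·a0=0.2811·4.006=1.126; a1=0.126 < 1.126 ≤ a1+a2=1.816 → R2 fires; S=7 G=2 C=6 E=3
Draw 4: a1=0.126, a2=3.042, a3=2.628, a0=5.796; τ=−ln(0.5731)/5.796=0.096 → t=0.997; u2·a0=0.6252·5.796=3.624; a1+a2=3.168 < 3.624 ≤ a1+…+a3=5.796 → R3 fires; S=7 G=2 C=7 E=3
Draw 5: a1=0.126, a2=3.549, a3=3.066, a0=6.741; τ=−ln(0.8237)/6.741=0.029 → t=1.026; u2·a0=0.3243·6.741=2.186; a1=0.126 < 2.186 ≤ a1+a2=3.675 → R2 fires; S=7 G=2 C=8 E=4
Draw 6: a1=0.126, a2=5.408, a3=3.504, a0=9.038; τ=−ln(0.3115)/9.038=0.129 → t=1.155; u2·a0=0.4822·9.038=4.358; a1=0.126 < 4.358 ≤ a1+a2=5.534 → R2 fires; S=7 G=2 C=9 E=5
Draw 7: a1=0.126, a2=7.605, a3=3.942, a0=11.673; τ=−ln(0.8590)/11.673=0.013 → t=1.168; u2·a0=0.1995·11.673=2.329; a1=0.126 < 2.329 ≤ a1+a2=7.731 → R2 fires; S=7 G=2 C=10 E=6
Draw 8: a1=0.126, a2=10.140, a3=4.380, a0=14.646; τ=−ln(0.2588)/14.646=0.092 → t=1.260; u2·a0=0.4728·14.646=6.925; a1=0.126 < 6.925 ≤ a1+a2=10.266 → R2 fires; S=7 G=2 C=11 E=7
Draw 9: a1=0.126, a2=13.013, a3=4.818, a0=17.957; τ=−ln(0.9156)/17.957=0.005 → t=1.265; u2·a0=0.5517·17.957=9.907; a1=0.126 < 9.907 ≤ a1+a2=13.139 → R2 fires; S=7 G=2 C=12 E=8
Draw 10: a1=0.126, a2=16.224, a3=5.256, a0=21.606; τ=−ln(0.0932)/21.606=0.110 → t=1.375; u2·a0=0.0268·21.606=0.579; a1=0.126 < 0.579 ≤ a1+a2=16.350 → R2 fires; S=7 G=2 C=13 E=9
Draw 11: a1=0.126, a2=19.773, a3=5.694, a0=25.593; τ=−ln(0.7834)/25.593=0.010 → t=1.384 > T=1.38: stop.
At T=1.38: S=7 G=2 C=13 E=9; the largest is C.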